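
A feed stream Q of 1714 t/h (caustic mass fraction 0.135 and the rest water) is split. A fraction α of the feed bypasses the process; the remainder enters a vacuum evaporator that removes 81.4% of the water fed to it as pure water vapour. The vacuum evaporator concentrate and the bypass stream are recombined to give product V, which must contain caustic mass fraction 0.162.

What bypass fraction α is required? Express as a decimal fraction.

0.763

All 1714×0.135 = 231.39 t/h of caustic reaches V, so V = 231.39/0.162 = 1428.3 t/h and vapour = 285.67 t/h.
The evaporator receives (1−α)·1714 of feed at 0.865 water and removes 0.814 of that water:
0.814×0.865×(1−α)×1714 = 285.67
(1−α) = 285.67/1206.8 = 0.2367;  α = 0.7633.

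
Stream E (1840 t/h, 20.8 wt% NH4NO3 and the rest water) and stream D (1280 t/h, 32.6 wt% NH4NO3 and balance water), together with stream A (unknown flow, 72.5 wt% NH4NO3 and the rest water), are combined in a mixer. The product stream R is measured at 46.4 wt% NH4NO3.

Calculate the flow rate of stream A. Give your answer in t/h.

Let A be the unknown flow. Total out = 3120 + A.
NH4NO3 balance: 800 + 0.725·A = 0.464·(3120 + A)
(0.725 − 0.464)·A = 0.464×3120 − 800 = 647.68
A = 647.68 / 0.261 = 2481.5 t/h

2482 t/h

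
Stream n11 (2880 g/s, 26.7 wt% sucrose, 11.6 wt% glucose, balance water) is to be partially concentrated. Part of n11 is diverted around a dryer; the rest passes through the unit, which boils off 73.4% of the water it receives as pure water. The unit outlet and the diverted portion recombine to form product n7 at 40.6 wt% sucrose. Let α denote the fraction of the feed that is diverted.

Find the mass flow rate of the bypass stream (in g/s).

702.8 g/s

All 2880×0.267 = 768.96 g/s of sucrose reaches n7, so n7 = 768.96/0.406 = 1894 g/s and vapour = 986.01 g/s.
The evaporator receives (1−α)·2880 of feed at 0.617 water and removes 0.734 of that water:
0.734×0.617×(1−α)×2880 = 986.01
(1−α) = 986.01/1304.3 = 0.7560;  α = 0.2440.
Bypass flow = 0.2440×2880 = 702.79 g/s.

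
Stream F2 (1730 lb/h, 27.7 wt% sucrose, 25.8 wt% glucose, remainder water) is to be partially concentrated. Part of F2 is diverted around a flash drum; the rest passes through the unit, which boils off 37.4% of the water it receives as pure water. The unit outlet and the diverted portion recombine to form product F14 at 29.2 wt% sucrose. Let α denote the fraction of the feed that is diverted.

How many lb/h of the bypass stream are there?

1219 lb/h

All 1730×0.277 = 479.21 lb/h of sucrose reaches F14, so F14 = 479.21/0.292 = 1641.1 lb/h and vapour = 88.87 lb/h.
The evaporator receives (1−α)·1730 of feed at 0.465 water and removes 0.374 of that water:
0.374×0.465×(1−α)×1730 = 88.87
(1−α) = 88.87/300.86 = 0.2954;  α = 0.7046.
Bypass flow = 0.7046×1730 = 1219 lb/h.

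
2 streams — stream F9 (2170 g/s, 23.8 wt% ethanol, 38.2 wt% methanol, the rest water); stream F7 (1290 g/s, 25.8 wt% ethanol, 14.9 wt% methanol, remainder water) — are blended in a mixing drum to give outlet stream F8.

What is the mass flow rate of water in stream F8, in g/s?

1590 g/s

water out = water in = 2170×0.380 + 1290×0.593 = 1589.6 g/s.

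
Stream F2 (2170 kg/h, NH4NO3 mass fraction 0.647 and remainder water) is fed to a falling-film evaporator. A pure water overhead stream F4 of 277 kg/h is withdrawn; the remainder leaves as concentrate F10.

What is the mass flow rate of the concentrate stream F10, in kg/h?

Concentrate = 2170 − 277 = 1893 kg/h.

1893 kg/h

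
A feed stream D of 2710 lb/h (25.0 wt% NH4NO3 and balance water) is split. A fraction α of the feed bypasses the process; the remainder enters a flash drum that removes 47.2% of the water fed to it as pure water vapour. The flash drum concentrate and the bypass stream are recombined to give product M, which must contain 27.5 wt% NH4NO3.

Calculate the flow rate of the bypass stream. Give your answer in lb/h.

2014 lb/h

All 2710×0.250 = 677.5 lb/h of NH4NO3 reaches M, so M = 677.5/0.275 = 2463.6 lb/h and vapour = 246.36 lb/h.
The evaporator receives (1−α)·2710 of feed at 0.750 water and removes 0.472 of that water:
0.472×0.750×(1−α)×2710 = 246.36
(1−α) = 246.36/959.34 = 0.2568;  α = 0.7432.
Bypass flow = 0.7432×2710 = 2014.1 lb/h.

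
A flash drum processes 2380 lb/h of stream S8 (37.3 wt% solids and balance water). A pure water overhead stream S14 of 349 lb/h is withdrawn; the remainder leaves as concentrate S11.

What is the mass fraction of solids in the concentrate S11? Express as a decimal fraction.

solids is not removed: 2380×0.373 = 887.74 lb/h of solids enters S11.
Concentrate = 2380 − 349 = 2031 lb/h.
Mass fraction = 887.74/2031 = 0.437.

0.437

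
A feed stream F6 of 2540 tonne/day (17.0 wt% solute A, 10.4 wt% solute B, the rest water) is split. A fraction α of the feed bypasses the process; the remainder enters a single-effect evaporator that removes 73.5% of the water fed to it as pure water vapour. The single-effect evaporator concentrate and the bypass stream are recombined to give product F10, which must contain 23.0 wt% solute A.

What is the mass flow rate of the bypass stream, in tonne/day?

1298 tonne/day

All 2540×0.170 = 431.8 tonne/day of solute A reaches F10, so F10 = 431.8/0.230 = 1877.4 tonne/day and vapour = 662.61 tonne/day.
The evaporator receives (1−α)·2540 of feed at 0.726 water and removes 0.735 of that water:
0.735×0.726×(1−α)×2540 = 662.61
(1−α) = 662.61/1355.4 = 0.4889;  α = 0.5111.
Bypass flow = 0.5111×2540 = 1298.3 tonne/day.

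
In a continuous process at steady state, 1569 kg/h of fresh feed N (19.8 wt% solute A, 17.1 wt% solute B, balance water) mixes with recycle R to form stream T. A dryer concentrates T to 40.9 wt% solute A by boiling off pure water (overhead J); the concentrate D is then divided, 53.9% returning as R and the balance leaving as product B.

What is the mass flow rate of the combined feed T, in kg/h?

2457 kg/h

Overall solute A balance (none leaves overhead): solute A in fresh feed = solute A in product, i.e. 1569×0.198 = (1−0.539)·D·0.409.
D = 310.66/(0.409×0.461) = 1647.6 kg/h.
Recycle R = 0.539×1647.6 = 888.08 kg/h.
Combined feed T = 1569 + 888.08 = 2457.1 kg/h.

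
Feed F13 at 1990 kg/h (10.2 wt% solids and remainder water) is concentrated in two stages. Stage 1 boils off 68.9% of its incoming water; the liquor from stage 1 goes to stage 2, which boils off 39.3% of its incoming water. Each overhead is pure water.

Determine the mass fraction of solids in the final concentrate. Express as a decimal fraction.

0.376

water in feed = 1990×0.898 = 1787 kg/h.
After stage 1: water left = (1−0.689)×1787 = 555.76; stream total = 758.74 kg/h.
After stage 2: water left = (1−0.393)×555.76 = 337.35; final concentrate = 540.33 kg/h.
solids fraction = 202.98/540.33 = 0.376.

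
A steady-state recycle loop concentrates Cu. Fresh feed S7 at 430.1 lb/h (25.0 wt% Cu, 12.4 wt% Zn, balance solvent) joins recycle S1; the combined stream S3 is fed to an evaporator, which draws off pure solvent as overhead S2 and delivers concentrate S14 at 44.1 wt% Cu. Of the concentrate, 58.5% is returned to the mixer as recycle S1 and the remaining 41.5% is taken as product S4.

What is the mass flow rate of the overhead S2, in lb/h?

Overall Cu balance (none leaves overhead): Cu in fresh feed = Cu in product, i.e. 430.1×0.250 = (1−0.585)·S14·0.441.
S14 = 107.53/(0.441×0.415) = 587.52 lb/h.
Recycle S1 = 0.585×587.52 = 343.7 lb/h.
Combined feed S3 = 430.1 + 343.7 = 773.8 lb/h.
Overhead S2 = S3 − S14 = 773.8 − 587.52 = 186.28 lb/h.

186.3 lb/h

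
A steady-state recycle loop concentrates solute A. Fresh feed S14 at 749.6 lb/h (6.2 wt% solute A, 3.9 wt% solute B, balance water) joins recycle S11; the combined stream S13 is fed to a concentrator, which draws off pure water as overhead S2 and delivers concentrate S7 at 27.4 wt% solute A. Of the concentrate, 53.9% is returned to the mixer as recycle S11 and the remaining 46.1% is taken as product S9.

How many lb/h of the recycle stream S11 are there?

198.3 lb/h

Overall solute A balance (none leaves overhead): solute A in fresh feed = solute A in product, i.e. 749.6×0.062 = (1−0.539)·S7·0.274.
S7 = 46.475/(0.274×0.461) = 367.93 lb/h.
Recycle S11 = 0.539×367.93 = 198.32 lb/h.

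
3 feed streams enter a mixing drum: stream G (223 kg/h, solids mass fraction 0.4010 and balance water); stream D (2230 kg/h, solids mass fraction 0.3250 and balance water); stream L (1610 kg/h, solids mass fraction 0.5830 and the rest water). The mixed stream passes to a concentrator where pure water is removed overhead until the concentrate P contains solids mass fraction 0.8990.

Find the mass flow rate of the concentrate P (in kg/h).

1950 kg/h

solids entering = 223×0.401 + 2230×0.325 + 1610×0.583 = 1752.8 kg/h.
All solids reports to P, so P = 1752.8/0.899 = 1949.7 kg/h.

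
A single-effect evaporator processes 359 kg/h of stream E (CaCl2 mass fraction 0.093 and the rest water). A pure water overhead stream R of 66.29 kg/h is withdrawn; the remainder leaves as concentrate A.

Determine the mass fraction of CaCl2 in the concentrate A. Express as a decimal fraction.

CaCl2 is not removed: 359×0.093 = 33.387 kg/h of CaCl2 enters A.
Concentrate = 359 − 66.29 = 292.71 kg/h.
Mass fraction = 33.387/292.71 = 0.114.

0.114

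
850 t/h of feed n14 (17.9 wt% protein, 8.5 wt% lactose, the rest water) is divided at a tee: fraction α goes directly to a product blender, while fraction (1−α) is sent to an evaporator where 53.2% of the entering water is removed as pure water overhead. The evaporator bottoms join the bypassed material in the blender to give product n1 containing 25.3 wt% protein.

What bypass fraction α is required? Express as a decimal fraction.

All 850×0.179 = 152.15 t/h of protein reaches n1, so n1 = 152.15/0.253 = 601.38 t/h and vapour = 248.62 t/h.
The evaporator receives (1−α)·850 of feed at 0.736 water and removes 0.532 of that water:
0.532×0.736×(1−α)×850 = 248.62
(1−α) = 248.62/332.82 = 0.7470;  α = 0.2530.

0.253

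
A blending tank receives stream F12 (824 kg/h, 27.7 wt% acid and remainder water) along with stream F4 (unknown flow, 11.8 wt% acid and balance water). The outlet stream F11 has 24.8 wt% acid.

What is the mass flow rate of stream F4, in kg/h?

183.8 kg/h

Let F4 be the unknown flow. Total out = 824 + F4.
acid balance: 228.25 + 0.118·F4 = 0.248·(824 + F4)
(0.118 − 0.248)·F4 = 0.248×824 − 228.25 = -23.896
F4 = -23.896 / -0.130 = 183.82 kg/h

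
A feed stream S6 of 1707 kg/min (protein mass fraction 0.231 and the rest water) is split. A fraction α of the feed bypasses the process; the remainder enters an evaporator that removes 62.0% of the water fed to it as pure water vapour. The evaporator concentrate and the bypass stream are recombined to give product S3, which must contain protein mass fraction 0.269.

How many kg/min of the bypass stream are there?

All 1707×0.231 = 394.32 kg/min of protein reaches S3, so S3 = 394.32/0.269 = 1465.9 kg/min and vapour = 241.14 kg/min.
The evaporator receives (1−α)·1707 of feed at 0.769 water and removes 0.620 of that water:
0.620×0.769×(1−α)×1707 = 241.14
(1−α) = 241.14/813.86 = 0.2963;  α = 0.7037.
Bypass flow = 0.7037×1707 = 1201.2 kg/min.

1201 kg/min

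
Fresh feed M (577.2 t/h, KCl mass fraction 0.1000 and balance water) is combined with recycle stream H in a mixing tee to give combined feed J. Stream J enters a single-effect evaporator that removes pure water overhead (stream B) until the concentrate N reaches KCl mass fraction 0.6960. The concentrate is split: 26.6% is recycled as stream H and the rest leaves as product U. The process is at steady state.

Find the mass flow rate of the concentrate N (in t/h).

113 t/h

Overall KCl balance (none leaves overhead): KCl in fresh feed = KCl in product, i.e. 577.2×0.100 = (1−0.266)·N·0.696.
N = 57.72/(0.696×0.734) = 112.99 t/h.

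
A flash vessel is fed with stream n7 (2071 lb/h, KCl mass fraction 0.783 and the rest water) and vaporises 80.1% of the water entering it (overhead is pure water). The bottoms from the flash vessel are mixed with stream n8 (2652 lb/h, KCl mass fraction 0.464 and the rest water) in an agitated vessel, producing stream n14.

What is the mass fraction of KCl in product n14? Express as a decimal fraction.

Vapour removed = 0.801×0.217×2071 = 359.98 lb/h; concentrate = 1711 lb/h.
KCl reaching the mixer = 1621.6 (from concentrate) + 2652×0.464 = 2852.1 lb/h.
Product flow = 1711 + 2652 = 4363 lb/h; KCl fraction = 0.654.

0.654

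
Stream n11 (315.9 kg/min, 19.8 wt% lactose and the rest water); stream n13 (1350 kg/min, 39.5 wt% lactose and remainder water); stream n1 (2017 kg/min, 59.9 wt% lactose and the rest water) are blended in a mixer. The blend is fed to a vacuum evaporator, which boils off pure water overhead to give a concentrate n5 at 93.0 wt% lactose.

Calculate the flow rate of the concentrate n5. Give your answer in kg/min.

lactose entering = 315.9×0.198 + 1350×0.395 + 2017×0.599 = 1804 kg/min.
All lactose reports to n5, so n5 = 1804/0.930 = 1939.8 kg/min.

1940 kg/min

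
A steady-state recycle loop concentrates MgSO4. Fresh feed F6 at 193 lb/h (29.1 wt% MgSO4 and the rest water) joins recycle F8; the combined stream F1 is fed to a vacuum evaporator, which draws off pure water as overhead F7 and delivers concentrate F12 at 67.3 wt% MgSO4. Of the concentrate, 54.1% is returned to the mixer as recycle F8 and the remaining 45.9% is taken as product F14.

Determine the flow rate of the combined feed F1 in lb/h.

Overall MgSO4 balance (none leaves overhead): MgSO4 in fresh feed = MgSO4 in product, i.e. 193×0.291 = (1−0.541)·F12·0.673.
F12 = 56.163/(0.673×0.459) = 181.81 lb/h.
Recycle F8 = 0.541×181.81 = 98.36 lb/h.
Combined feed F1 = 193 + 98.36 = 291.36 lb/h.

291.4 lb/h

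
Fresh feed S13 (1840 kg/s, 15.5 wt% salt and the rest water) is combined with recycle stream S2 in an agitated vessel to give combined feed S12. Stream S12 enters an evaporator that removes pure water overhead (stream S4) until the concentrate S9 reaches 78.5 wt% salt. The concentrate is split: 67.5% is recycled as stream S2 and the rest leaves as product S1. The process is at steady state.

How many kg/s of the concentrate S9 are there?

1118 kg/s

Overall salt balance (none leaves overhead): salt in fresh feed = salt in product, i.e. 1840×0.155 = (1−0.675)·S9·0.785.
S9 = 285.2/(0.785×0.325) = 1117.9 kg/s.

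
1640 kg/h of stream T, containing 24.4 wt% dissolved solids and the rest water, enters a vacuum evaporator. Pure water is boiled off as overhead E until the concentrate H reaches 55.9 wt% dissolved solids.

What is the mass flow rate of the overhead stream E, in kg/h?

924.2 kg/h

dissolved solids is conserved: 1640×0.244 = 400.16 kg/h all reports to the concentrate.
Concentrate = 400.16/(target fraction) = 715.85 kg/h.
Overhead = 1640 − 715.85 = 924.15 kg/h.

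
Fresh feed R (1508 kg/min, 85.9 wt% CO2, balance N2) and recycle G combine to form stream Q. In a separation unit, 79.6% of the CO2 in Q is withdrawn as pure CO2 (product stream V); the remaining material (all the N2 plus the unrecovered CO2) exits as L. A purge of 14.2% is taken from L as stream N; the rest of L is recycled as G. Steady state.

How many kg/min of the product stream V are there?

1250 kg/min

CO2 in Q: m_A = 1508×0.859 + (1−0.142)·(1−0.796)·m_A, so m_A = 1295.4/0.8250 = 1570.2 kg/min.
Product V = 0.796×1570.2 = 1249.9 kg/min.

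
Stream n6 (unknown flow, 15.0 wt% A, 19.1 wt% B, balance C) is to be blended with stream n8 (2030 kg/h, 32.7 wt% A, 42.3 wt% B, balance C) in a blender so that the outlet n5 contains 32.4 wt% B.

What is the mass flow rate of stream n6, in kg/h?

Let n6 be the unknown flow. Total out = 2030 + n6.
B balance: 858.69 + 0.191·n6 = 0.324·(2030 + n6)
(0.191 − 0.324)·n6 = 0.324×2030 − 858.69 = -200.97
n6 = -200.97 / -0.133 = 1511.1 kg/h

1511 kg/h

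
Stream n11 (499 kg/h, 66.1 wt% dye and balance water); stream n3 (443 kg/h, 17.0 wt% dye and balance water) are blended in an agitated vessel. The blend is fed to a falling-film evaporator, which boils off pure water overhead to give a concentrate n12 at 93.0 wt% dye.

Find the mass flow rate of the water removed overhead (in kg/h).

506.4 kg/h

dye entering = 499×0.661 + 443×0.170 = 405.15 kg/h.
All dye reports to n12, so n12 = 405.15/0.930 = 435.64 kg/h.
Total feed = 942 kg/h; overhead = 942 − 435.64 = 506.36 kg/h.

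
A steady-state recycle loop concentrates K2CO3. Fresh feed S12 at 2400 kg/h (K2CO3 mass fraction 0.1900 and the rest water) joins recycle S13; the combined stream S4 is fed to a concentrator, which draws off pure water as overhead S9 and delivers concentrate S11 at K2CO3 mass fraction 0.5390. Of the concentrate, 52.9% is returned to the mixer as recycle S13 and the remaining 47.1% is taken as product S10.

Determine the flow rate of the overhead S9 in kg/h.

Overall K2CO3 balance (none leaves overhead): K2CO3 in fresh feed = K2CO3 in product, i.e. 2400×0.190 = (1−0.529)·S11·0.539.
S11 = 456/(0.539×0.471) = 1796.2 kg/h.
Recycle S13 = 0.529×1796.2 = 950.19 kg/h.
Combined feed S4 = 2400 + 950.19 = 3350.2 kg/h.
Overhead S9 = S4 − S11 = 3350.2 − 1796.2 = 1554 kg/h.

1554 kg/h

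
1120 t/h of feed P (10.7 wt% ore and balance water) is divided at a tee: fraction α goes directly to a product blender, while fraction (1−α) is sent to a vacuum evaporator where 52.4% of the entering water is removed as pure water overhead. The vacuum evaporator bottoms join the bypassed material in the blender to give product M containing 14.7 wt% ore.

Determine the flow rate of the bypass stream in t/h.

All 1120×0.107 = 119.84 t/h of ore reaches M, so M = 119.84/0.147 = 815.24 t/h and vapour = 304.76 t/h.
The evaporator receives (1−α)·1120 of feed at 0.893 water and removes 0.524 of that water:
0.524×0.893×(1−α)×1120 = 304.76
(1−α) = 304.76/524.08 = 0.5815;  α = 0.4185.
Bypass flow = 0.4185×1120 = 468.7 t/h.

468.7 t/h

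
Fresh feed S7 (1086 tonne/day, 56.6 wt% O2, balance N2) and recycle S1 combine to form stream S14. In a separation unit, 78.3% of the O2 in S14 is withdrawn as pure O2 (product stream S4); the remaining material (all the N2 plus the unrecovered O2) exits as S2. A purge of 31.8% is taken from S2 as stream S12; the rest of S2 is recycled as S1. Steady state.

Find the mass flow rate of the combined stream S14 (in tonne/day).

2204 tonne/day

N2 enters only via S7 and leaves only via the purge: 1086×0.434 = 0.318×(N2 in S2), and the separation unit passes all N2, so N2 in S14 = N2 in S2 = 1482.2 tonne/day.
O2 in S14: m_A = 1086×0.566 + (1−0.318)·(1−0.783)·m_A, so m_A = 614.68/0.8520 = 721.45 tonne/day.
S14 = 721.45 + 1482.2 = 2203.6 tonne/day.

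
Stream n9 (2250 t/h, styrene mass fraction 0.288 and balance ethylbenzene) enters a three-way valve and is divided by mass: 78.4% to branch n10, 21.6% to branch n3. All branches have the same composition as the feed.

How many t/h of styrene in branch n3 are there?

Branch n3 total = 0.216×2250 = 486 t/h.
styrene in n3 = 0.288×486 = 139.97 t/h.

140 t/h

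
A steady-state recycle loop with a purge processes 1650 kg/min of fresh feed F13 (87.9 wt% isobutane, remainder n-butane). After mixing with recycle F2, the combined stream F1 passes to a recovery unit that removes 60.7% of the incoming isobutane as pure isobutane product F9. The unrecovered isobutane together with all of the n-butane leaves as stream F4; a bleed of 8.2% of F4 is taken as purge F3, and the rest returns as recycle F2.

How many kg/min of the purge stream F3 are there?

n-butane enters only via F13 and leaves only via the purge: 1650×0.121 = 0.082×(n-butane in F4), and the recovery unit passes all n-butane, so n-butane in F1 = n-butane in F4 = 2434.8 kg/min.
isobutane in F1: m_A = 1650×0.879 + (1−0.082)·(1−0.607)·m_A, so m_A = 1450.3/0.6392 = 2268.9 kg/min.
F4 = (1−0.607)×2268.9 + 2434.8 = 3326.4 kg/min.
Purge F3 = 0.082×3326.4 = 272.77 kg/min.

272.8 kg/min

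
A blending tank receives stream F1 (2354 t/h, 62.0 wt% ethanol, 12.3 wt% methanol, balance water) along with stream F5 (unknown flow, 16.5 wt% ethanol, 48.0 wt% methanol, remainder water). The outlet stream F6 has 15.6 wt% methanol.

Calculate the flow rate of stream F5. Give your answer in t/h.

239.8 t/h

Let F5 be the unknown flow. Total out = 2354 + F5.
methanol balance: 289.54 + 0.480·F5 = 0.156·(2354 + F5)
(0.480 − 0.156)·F5 = 0.156×2354 − 289.54 = 77.682
F5 = 77.682 / 0.324 = 239.76 t/h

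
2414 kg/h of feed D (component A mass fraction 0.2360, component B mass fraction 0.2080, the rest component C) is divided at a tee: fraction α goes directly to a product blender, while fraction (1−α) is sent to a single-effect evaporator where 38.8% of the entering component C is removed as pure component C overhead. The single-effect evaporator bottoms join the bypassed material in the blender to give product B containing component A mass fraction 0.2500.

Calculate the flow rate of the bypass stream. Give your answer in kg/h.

All 2414×0.236 = 569.7 kg/h of component A reaches B, so B = 569.7/0.250 = 2278.8 kg/h and vapour = 135.18 kg/h.
The evaporator receives (1−α)·2414 of feed at 0.556 component C and removes 0.388 of that component C:
0.388×0.556×(1−α)×2414 = 135.18
(1−α) = 135.18/520.77 = 0.2596;  α = 0.7404.
Bypass flow = 0.7404×2414 = 1787.4 kg/h.

1787 kg/h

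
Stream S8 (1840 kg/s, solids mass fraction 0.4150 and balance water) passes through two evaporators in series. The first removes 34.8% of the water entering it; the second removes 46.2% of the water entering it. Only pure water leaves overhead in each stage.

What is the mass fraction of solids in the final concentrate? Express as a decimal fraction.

0.6691

water in feed = 1840×0.585 = 1076.4 kg/s.
After stage 1: water left = (1−0.348)×1076.4 = 701.81; stream total = 1465.4 kg/s.
After stage 2: water left = (1−0.462)×701.81 = 377.58; final concentrate = 1141.2 kg/s.
solids fraction = 763.6/1141.2 = 0.6691.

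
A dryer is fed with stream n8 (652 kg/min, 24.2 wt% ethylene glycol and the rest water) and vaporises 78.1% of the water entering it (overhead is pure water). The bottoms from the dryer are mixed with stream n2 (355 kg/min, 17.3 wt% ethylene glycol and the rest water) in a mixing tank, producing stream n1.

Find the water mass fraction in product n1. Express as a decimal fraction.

Vapour removed = 0.781×0.758×652 = 385.98 kg/min; concentrate = 266.02 kg/min.
water reaching the mixer = 108.23 (from concentrate) + 355×0.827 = 401.82 kg/min.
Product flow = 266.02 + 355 = 621.02 kg/min; water fraction = 0.6470.

0.6470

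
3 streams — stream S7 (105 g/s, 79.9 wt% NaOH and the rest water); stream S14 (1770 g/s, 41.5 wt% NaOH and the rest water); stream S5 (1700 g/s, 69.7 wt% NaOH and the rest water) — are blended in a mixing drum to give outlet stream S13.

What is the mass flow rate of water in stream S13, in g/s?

water out = water in = 105×0.201 + 1770×0.585 + 1700×0.303 = 1571.7 g/s.

1572 g/s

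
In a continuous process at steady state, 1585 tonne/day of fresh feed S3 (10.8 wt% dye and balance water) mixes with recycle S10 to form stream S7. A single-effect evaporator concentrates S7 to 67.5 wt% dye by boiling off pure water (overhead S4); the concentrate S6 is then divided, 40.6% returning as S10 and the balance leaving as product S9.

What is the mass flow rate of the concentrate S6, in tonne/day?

426.9 tonne/day

Overall dye balance (none leaves overhead): dye in fresh feed = dye in product, i.e. 1585×0.108 = (1−0.406)·S6·0.675.
S6 = 171.18/(0.675×0.594) = 426.94 tonne/day.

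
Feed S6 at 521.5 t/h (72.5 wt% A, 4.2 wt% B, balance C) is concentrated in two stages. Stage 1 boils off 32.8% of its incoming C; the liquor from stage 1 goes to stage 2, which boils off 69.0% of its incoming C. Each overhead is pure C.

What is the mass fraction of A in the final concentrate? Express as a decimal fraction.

C in feed = 521.5×0.233 = 121.51 t/h.
After stage 1: C left = (1−0.328)×121.51 = 81.654; stream total = 481.64 t/h.
After stage 2: C left = (1−0.690)×81.654 = 25.313; final concentrate = 425.3 t/h.
A fraction = 378.09/425.3 = 0.8890.

0.8890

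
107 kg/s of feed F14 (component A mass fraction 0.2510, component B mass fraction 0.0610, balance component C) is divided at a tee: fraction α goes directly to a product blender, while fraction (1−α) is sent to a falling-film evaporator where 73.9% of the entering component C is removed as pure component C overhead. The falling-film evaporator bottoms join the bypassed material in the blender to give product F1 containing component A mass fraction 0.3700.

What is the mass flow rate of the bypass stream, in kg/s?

All 107×0.251 = 26.857 kg/s of component A reaches F1, so F1 = 26.857/0.370 = 72.586 kg/s and vapour = 34.414 kg/s.
The evaporator receives (1−α)·107 of feed at 0.688 component C and removes 0.739 of that component C:
0.739×0.688×(1−α)×107 = 34.414
(1−α) = 34.414/54.402 = 0.6326;  α = 0.3674.
Bypass flow = 0.3674×107 = 39.314 kg/s.

39.31 kg/s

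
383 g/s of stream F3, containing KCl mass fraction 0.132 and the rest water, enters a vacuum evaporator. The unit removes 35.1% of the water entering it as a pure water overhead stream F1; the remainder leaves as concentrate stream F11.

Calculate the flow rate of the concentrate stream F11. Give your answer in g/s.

266.3 g/s

water entering = 383×0.868 = 332.44 g/s; overhead removed = 0.351×332.44 = 116.69 g/s.
Concentrate = 383 − 116.69 = 266.31 g/s.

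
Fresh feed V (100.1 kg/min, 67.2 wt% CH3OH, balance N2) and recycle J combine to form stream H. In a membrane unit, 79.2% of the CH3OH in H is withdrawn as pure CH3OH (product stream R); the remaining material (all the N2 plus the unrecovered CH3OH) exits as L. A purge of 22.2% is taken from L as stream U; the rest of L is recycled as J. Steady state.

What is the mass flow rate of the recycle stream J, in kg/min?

N2 enters only via V and leaves only via the purge: 100.1×0.328 = 0.222×(N2 in L), and the membrane unit passes all N2, so N2 in H = N2 in L = 147.9 kg/min.
CH3OH in H: m_A = 100.1×0.672 + (1−0.222)·(1−0.792)·m_A, so m_A = 67.267/0.8382 = 80.254 kg/min.
L = (1−0.792)×80.254 + 147.9 = 164.59 kg/min.
Recycle J = (1−0.222)×164.59 = 128.05 kg/min.

128 kg/min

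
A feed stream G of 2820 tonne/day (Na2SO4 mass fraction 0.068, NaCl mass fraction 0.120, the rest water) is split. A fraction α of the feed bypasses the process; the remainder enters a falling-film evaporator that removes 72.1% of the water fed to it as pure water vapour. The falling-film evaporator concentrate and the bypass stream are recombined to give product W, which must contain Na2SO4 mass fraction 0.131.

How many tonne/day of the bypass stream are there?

503.5 tonne/day

All 2820×0.068 = 191.76 tonne/day of Na2SO4 reaches W, so W = 191.76/0.131 = 1463.8 tonne/day and vapour = 1356.2 tonne/day.
The evaporator receives (1−α)·2820 of feed at 0.812 water and removes 0.721 of that water:
0.721×0.812×(1−α)×2820 = 1356.2
(1−α) = 1356.2/1651 = 0.8214;  α = 0.1786.
Bypass flow = 0.1786×2820 = 503.53 tonne/day.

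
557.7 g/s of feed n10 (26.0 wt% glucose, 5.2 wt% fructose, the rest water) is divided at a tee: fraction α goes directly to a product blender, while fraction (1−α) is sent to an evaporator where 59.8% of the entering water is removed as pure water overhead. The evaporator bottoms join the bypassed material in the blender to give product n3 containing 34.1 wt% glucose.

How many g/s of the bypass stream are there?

All 557.7×0.260 = 145 g/s of glucose reaches n3, so n3 = 145/0.341 = 425.23 g/s and vapour = 132.47 g/s.
The evaporator receives (1−α)·557.7 of feed at 0.688 water and removes 0.598 of that water:
0.598×0.688×(1−α)×557.7 = 132.47
(1−α) = 132.47/229.45 = 0.5774;  α = 0.4226.
Bypass flow = 0.4226×557.7 = 235.71 g/s.

235.7 g/s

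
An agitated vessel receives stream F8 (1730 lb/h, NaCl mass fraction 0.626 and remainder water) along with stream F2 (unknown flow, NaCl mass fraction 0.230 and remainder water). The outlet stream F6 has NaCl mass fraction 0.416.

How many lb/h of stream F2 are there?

Let F2 be the unknown flow. Total out = 1730 + F2.
NaCl balance: 1083 + 0.230·F2 = 0.416·(1730 + F2)
(0.230 − 0.416)·F2 = 0.416×1730 − 1083 = -363.3
F2 = -363.3 / -0.186 = 1953.2 lb/h

1953 lb/h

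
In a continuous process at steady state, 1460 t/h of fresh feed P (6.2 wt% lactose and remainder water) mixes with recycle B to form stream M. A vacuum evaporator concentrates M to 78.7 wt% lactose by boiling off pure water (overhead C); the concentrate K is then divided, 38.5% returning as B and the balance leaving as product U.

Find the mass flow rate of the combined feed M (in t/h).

1532 t/h

Overall lactose balance (none leaves overhead): lactose in fresh feed = lactose in product, i.e. 1460×0.062 = (1−0.385)·K·0.787.
K = 90.52/(0.787×0.615) = 187.02 t/h.
Recycle B = 0.385×187.02 = 72.004 t/h.
Combined feed M = 1460 + 72.004 = 1532 t/h.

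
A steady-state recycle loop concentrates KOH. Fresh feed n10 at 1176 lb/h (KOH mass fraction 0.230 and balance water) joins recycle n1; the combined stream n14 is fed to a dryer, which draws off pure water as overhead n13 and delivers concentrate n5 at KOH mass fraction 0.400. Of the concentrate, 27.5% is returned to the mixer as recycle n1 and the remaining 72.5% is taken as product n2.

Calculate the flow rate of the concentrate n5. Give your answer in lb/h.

Overall KOH balance (none leaves overhead): KOH in fresh feed = KOH in product, i.e. 1176×0.230 = (1−0.275)·n5·0.400.
n5 = 270.48/(0.400×0.725) = 932.69 lb/h.

932.7 lb/h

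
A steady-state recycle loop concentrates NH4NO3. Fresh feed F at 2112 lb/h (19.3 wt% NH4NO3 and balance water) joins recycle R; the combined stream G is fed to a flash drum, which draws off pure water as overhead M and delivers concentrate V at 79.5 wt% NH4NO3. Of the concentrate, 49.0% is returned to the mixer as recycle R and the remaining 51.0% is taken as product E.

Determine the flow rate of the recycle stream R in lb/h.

Overall NH4NO3 balance (none leaves overhead): NH4NO3 in fresh feed = NH4NO3 in product, i.e. 2112×0.193 = (1−0.490)·V·0.795.
V = 407.62/(0.795×0.510) = 1005.3 lb/h.
Recycle R = 0.490×1005.3 = 492.62 lb/h.

492.6 lb/h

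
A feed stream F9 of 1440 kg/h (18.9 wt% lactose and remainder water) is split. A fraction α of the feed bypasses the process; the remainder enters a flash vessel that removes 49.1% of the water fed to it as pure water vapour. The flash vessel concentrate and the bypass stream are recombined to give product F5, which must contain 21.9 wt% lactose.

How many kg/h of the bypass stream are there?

944.6 kg/h

All 1440×0.189 = 272.16 kg/h of lactose reaches F5, so F5 = 272.16/0.219 = 1242.7 kg/h and vapour = 197.26 kg/h.
The evaporator receives (1−α)·1440 of feed at 0.811 water and removes 0.491 of that water:
0.491×0.811×(1−α)×1440 = 197.26
(1−α) = 197.26/573.41 = 0.3440;  α = 0.6560.
Bypass flow = 0.6560×1440 = 944.62 kg/h.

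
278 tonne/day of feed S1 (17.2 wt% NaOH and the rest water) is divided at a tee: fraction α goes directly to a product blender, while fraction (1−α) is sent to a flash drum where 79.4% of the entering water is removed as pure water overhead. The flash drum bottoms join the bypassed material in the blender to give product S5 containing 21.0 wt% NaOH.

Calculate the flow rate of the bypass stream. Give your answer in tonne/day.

201.5 tonne/day

All 278×0.172 = 47.816 tonne/day of NaOH reaches S5, so S5 = 47.816/0.210 = 227.7 tonne/day and vapour = 50.305 tonne/day.
The evaporator receives (1−α)·278 of feed at 0.828 water and removes 0.794 of that water:
0.794×0.828×(1−α)×278 = 50.305
(1−α) = 50.305/182.77 = 0.2752;  α = 0.7248.
Bypass flow = 0.7248×278 = 201.48 tonne/day.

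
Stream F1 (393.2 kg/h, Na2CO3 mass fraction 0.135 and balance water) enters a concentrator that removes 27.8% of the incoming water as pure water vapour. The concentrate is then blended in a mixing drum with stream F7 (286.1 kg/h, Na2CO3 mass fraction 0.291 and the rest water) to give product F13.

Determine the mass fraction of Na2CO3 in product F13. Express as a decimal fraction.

Vapour removed = 0.278×0.865×393.2 = 94.553 kg/h; concentrate = 298.65 kg/h.
Na2CO3 reaching the mixer = 53.082 (from concentrate) + 286.1×0.291 = 136.34 kg/h.
Product flow = 298.65 + 286.1 = 584.75 kg/h; Na2CO3 fraction = 0.233.

0.233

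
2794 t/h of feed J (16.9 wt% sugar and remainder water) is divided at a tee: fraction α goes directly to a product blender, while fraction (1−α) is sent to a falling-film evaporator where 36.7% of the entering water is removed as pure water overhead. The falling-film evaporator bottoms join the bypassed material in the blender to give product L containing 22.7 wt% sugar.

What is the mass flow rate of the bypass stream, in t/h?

453.2 t/h

All 2794×0.169 = 472.19 t/h of sugar reaches L, so L = 472.19/0.227 = 2080.1 t/h and vapour = 713.89 t/h.
The evaporator receives (1−α)·2794 of feed at 0.831 water and removes 0.367 of that water:
0.367×0.831×(1−α)×2794 = 713.89
(1−α) = 713.89/852.11 = 0.8378;  α = 0.1622.
Bypass flow = 0.1622×2794 = 453.22 t/h.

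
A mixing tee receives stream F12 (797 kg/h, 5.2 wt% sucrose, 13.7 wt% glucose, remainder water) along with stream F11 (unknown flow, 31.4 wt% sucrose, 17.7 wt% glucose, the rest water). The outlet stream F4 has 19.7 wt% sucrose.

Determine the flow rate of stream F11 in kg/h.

Let F11 be the unknown flow. Total out = 797 + F11.
sucrose balance: 41.444 + 0.314·F11 = 0.197·(797 + F11)
(0.314 − 0.197)·F11 = 0.197×797 − 41.444 = 115.57
F11 = 115.57 / 0.117 = 987.74 kg/h

987.7 kg/h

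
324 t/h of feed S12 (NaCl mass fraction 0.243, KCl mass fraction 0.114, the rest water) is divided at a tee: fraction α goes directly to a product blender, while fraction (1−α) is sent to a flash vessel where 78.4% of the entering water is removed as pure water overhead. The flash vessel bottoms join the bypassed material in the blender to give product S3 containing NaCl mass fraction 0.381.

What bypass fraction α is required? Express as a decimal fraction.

All 324×0.243 = 78.732 t/h of NaCl reaches S3, so S3 = 78.732/0.381 = 206.65 t/h and vapour = 117.35 t/h.
The evaporator receives (1−α)·324 of feed at 0.643 water and removes 0.784 of that water:
0.784×0.643×(1−α)×324 = 117.35
(1−α) = 117.35/163.33 = 0.7185;  α = 0.2815.

0.281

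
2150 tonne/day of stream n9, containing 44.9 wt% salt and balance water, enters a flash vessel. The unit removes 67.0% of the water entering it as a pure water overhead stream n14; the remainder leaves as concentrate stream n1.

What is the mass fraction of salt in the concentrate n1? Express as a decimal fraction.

0.712

salt is not removed: 2150×0.449 = 965.35 tonne/day of salt enters n1.
water entering = 2150×0.551 = 1184.7 tonne/day; overhead removed = 0.670×1184.7 = 793.72 tonne/day.
Concentrate = 2150 − 793.72 = 1356.3 tonne/day.
Mass fraction = 965.35/1356.3 = 0.712.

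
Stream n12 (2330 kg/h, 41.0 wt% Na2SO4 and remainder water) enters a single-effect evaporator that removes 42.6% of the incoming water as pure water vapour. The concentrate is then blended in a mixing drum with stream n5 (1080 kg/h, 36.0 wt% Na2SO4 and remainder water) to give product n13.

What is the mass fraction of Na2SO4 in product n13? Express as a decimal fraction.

Vapour removed = 0.426×0.590×2330 = 585.62 kg/h; concentrate = 1744.4 kg/h.
Na2SO4 reaching the mixer = 955.3 (from concentrate) + 1080×0.360 = 1344.1 kg/h.
Product flow = 1744.4 + 1080 = 2824.4 kg/h; Na2SO4 fraction = 0.476.

0.476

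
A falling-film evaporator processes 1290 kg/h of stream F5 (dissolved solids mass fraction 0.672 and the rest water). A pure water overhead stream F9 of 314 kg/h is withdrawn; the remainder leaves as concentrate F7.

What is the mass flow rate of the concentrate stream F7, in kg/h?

976 kg/h

Concentrate = 1290 − 314 = 976 kg/h.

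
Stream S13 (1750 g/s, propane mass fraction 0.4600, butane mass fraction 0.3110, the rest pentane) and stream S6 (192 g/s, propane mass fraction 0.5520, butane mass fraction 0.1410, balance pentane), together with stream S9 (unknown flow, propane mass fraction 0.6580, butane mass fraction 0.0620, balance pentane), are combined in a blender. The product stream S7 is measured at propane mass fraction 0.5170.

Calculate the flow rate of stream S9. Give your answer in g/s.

Let S9 be the unknown flow. Total out = 1942 + S9.
propane balance: 910.98 + 0.658·S9 = 0.517·(1942 + S9)
(0.658 − 0.517)·S9 = 0.517×1942 − 910.98 = 93.03
S9 = 93.03 / 0.141 = 659.79 g/s

659.8 g/s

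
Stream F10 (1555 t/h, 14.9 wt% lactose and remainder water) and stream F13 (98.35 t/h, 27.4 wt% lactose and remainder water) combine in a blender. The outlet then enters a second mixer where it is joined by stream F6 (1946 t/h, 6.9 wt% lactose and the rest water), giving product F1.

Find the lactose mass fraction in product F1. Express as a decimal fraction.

0.109

Overall, product flow = 3599.3 t/h.
lactose in = 1555×0.149 + 98.35×0.274 + 1946×0.069 = 392.92 t/h.
lactose fraction in F1 = 0.109.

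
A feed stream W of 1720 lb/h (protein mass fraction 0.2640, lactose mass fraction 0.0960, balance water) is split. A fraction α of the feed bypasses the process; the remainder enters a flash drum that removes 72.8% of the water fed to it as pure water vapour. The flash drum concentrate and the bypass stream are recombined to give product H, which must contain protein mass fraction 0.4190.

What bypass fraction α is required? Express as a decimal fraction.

0.206

All 1720×0.264 = 454.08 lb/h of protein reaches H, so H = 454.08/0.419 = 1083.7 lb/h and vapour = 636.28 lb/h.
The evaporator receives (1−α)·1720 of feed at 0.640 water and removes 0.728 of that water:
0.728×0.640×(1−α)×1720 = 636.28
(1−α) = 636.28/801.38 = 0.7940;  α = 0.2060.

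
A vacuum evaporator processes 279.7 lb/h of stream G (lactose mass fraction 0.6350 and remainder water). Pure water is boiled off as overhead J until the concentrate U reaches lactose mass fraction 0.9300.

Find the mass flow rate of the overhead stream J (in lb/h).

88.72 lb/h

lactose is conserved: 279.7×0.635 = 177.61 lb/h all reports to the concentrate.
Concentrate = 177.61/(target fraction) = 190.98 lb/h.
Overhead = 279.7 − 190.98 = 88.722 lb/h.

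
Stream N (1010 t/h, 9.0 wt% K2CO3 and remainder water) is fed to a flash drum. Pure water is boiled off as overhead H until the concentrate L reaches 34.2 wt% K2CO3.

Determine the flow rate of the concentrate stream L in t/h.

K2CO3 is conserved: 1010×0.090 = 90.9 t/h all reports to the concentrate.
Concentrate = 90.9/(target fraction) = 265.79 t/h.

265.8 t/h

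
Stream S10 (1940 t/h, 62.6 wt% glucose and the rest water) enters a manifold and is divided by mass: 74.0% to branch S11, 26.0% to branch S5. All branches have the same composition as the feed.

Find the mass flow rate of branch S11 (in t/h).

Branch S11 flow = 0.740×1940 = 1435.6 t/h.

1436 t/h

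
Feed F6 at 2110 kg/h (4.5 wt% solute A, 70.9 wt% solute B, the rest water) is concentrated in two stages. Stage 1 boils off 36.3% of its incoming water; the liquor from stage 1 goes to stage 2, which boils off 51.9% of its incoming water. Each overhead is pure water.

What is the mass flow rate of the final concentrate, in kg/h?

1750 kg/h

water in feed = 2110×0.246 = 519.06 kg/h.
After stage 1: water left = (1−0.363)×519.06 = 330.64; stream total = 1921.6 kg/h.
After stage 2: water left = (1−0.519)×330.64 = 159.04; final concentrate = 1750 kg/h.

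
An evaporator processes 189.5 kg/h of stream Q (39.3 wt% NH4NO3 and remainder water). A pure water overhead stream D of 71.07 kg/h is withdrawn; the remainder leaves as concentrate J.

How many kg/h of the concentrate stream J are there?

118.4 kg/h

Concentrate = 189.5 − 71.07 = 118.43 kg/h.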